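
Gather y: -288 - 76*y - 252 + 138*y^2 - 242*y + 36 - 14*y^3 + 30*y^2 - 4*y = -14*y^3 + 168*y^2 - 322*y - 504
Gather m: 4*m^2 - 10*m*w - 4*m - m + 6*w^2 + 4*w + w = 4*m^2 + m*(-10*w - 5) + 6*w^2 + 5*w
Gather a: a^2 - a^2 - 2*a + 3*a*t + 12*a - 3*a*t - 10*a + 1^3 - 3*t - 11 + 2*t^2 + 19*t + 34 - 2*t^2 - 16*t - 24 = 0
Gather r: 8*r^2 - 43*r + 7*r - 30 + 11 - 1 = 8*r^2 - 36*r - 20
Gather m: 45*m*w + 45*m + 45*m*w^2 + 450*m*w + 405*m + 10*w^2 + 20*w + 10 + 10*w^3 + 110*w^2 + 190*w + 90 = m*(45*w^2 + 495*w + 450) + 10*w^3 + 120*w^2 + 210*w + 100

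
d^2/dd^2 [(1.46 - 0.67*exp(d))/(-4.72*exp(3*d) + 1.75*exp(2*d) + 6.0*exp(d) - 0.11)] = (59.706112*exp(6*d) - 309.340776*exp(5*d) + 210.605075*exp(4*d) + 53.252168*exp(3*d) - 38.393862*exp(2*d) - 53.242*exp(d) - 0.955493)*exp(d)/(105.154048*exp(9*d) - 116.9616*exp(8*d) - 357.6462*exp(7*d) + 299.352497*exp(6*d) + 449.1834*exp(5*d) - 206.680575*exp(4*d) - 208.898664*exp(3*d) + 11.816475*exp(2*d) - 0.2178*exp(d) + 0.001331)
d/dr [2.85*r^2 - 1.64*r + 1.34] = 5.7*r - 1.64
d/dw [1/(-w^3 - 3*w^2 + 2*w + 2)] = (3*w^2 + 6*w - 2)/(w^3 + 3*w^2 - 2*w - 2)^2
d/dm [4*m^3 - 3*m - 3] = 12*m^2 - 3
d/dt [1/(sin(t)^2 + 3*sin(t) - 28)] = -(2*sin(t) + 3)*cos(t)/(sin(t)^2 + 3*sin(t) - 28)^2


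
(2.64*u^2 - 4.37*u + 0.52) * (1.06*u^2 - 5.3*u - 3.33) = 2.7984*u^4 - 18.6242*u^3 + 14.921*u^2 + 11.7961*u - 1.7316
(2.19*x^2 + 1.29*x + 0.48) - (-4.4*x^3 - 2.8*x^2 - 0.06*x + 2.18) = 4.4*x^3 + 4.99*x^2 + 1.35*x - 1.7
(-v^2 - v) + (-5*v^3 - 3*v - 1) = -5*v^3 - v^2 - 4*v - 1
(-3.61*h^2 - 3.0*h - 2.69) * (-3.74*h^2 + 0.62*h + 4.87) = 13.5014*h^4 + 8.9818*h^3 - 9.3801*h^2 - 16.2778*h - 13.1003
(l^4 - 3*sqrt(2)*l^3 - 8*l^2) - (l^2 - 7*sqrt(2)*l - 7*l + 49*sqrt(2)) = l^4 - 3*sqrt(2)*l^3 - 9*l^2 + 7*l + 7*sqrt(2)*l - 49*sqrt(2)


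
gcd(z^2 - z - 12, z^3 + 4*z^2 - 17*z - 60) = z^2 - z - 12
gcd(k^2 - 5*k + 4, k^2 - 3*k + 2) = k - 1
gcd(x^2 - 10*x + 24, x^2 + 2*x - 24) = x - 4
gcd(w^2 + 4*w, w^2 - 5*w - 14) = 1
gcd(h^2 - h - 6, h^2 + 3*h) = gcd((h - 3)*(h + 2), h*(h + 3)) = 1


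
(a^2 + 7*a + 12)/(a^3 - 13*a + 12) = (a + 3)/(a^2 - 4*a + 3)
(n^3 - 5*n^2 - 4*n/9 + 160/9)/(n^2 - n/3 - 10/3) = (3*n^2 - 20*n + 32)/(3*(n - 2))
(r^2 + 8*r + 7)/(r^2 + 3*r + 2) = (r + 7)/(r + 2)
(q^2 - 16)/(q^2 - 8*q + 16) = (q + 4)/(q - 4)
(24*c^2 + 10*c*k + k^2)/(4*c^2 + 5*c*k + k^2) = (6*c + k)/(c + k)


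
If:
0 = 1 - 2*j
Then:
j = 1/2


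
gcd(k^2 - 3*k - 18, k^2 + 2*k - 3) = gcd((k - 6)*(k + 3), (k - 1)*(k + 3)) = k + 3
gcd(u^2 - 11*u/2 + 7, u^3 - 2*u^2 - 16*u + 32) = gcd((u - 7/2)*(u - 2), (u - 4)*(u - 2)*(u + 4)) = u - 2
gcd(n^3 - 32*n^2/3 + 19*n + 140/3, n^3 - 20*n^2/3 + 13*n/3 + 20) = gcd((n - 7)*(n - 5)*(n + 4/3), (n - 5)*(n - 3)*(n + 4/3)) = n^2 - 11*n/3 - 20/3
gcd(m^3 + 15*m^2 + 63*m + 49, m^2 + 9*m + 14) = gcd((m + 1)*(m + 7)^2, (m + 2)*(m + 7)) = m + 7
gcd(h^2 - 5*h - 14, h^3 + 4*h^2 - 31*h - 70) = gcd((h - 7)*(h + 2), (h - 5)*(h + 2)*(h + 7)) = h + 2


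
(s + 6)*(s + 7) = s^2 + 13*s + 42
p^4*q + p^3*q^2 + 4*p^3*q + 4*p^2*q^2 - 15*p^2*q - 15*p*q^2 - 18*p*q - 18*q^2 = (p - 3)*(p + 6)*(p + q)*(p*q + q)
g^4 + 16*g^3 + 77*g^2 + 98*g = g*(g + 2)*(g + 7)^2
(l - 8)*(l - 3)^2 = l^3 - 14*l^2 + 57*l - 72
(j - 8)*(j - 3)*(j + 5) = j^3 - 6*j^2 - 31*j + 120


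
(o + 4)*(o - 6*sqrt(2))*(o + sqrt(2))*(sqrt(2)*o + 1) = sqrt(2)*o^4 - 9*o^3 + 4*sqrt(2)*o^3 - 36*o^2 - 17*sqrt(2)*o^2 - 68*sqrt(2)*o - 12*o - 48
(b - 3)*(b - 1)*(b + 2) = b^3 - 2*b^2 - 5*b + 6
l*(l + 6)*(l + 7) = l^3 + 13*l^2 + 42*l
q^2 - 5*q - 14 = (q - 7)*(q + 2)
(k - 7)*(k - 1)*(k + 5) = k^3 - 3*k^2 - 33*k + 35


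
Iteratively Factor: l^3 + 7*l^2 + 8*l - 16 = (l - 1)*(l^2 + 8*l + 16) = (l - 1)*(l + 4)*(l + 4)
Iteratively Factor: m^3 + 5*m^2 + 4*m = (m + 1)*(m^2 + 4*m) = (m + 1)*(m + 4)*(m)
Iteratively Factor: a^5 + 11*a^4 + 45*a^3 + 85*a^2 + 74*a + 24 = (a + 1)*(a^4 + 10*a^3 + 35*a^2 + 50*a + 24) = (a + 1)*(a + 4)*(a^3 + 6*a^2 + 11*a + 6) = (a + 1)^2*(a + 4)*(a^2 + 5*a + 6) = (a + 1)^2*(a + 3)*(a + 4)*(a + 2)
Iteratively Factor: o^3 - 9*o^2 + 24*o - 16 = (o - 4)*(o^2 - 5*o + 4) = (o - 4)^2*(o - 1)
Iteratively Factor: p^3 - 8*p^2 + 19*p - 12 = (p - 4)*(p^2 - 4*p + 3) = (p - 4)*(p - 3)*(p - 1)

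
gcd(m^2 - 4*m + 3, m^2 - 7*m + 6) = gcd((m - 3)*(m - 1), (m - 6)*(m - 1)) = m - 1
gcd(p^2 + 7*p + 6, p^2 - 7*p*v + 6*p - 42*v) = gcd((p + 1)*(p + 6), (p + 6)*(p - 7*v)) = p + 6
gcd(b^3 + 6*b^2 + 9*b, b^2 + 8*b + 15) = b + 3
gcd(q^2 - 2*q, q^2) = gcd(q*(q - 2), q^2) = q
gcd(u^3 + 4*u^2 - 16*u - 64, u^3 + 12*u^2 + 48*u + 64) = u^2 + 8*u + 16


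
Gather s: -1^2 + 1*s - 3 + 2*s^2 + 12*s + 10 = 2*s^2 + 13*s + 6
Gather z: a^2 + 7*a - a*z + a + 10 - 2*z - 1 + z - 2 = a^2 + 8*a + z*(-a - 1) + 7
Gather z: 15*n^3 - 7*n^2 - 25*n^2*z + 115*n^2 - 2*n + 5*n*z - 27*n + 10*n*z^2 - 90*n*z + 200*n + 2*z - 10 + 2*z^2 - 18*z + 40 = 15*n^3 + 108*n^2 + 171*n + z^2*(10*n + 2) + z*(-25*n^2 - 85*n - 16) + 30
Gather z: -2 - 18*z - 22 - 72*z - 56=-90*z - 80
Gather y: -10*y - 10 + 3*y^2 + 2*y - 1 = 3*y^2 - 8*y - 11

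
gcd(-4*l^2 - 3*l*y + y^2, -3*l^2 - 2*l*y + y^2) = l + y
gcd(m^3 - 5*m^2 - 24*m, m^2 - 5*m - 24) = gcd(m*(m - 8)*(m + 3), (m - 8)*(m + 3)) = m^2 - 5*m - 24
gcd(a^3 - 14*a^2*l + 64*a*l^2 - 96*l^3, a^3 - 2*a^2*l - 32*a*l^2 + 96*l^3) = a^2 - 8*a*l + 16*l^2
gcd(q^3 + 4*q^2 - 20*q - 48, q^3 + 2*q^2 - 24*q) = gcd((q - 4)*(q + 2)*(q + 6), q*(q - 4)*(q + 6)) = q^2 + 2*q - 24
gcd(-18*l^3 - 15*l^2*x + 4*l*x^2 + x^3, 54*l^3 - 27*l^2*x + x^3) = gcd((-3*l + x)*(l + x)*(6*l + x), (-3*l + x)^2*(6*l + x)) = -18*l^2 + 3*l*x + x^2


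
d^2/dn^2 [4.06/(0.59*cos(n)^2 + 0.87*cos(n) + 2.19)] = (-5.653144*(1 - cos(n)^2)^2 - 6.251994*cos(n)^3 + 15.084118*cos(n)^2 + 20.239506*cos(n) + 1.30732000000001)/(0.59*cos(n)^2 + 0.87*cos(n) + 2.19)^3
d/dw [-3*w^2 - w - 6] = -6*w - 1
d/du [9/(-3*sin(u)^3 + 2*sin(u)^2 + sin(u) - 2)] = 9*(9*sin(u)^2 - 4*sin(u) - 1)*cos(u)/(3*sin(u)^3 - 2*sin(u)^2 - sin(u) + 2)^2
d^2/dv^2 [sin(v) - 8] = -sin(v)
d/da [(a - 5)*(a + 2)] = 2*a - 3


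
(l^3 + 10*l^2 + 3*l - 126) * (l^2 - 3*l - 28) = l^5 + 7*l^4 - 55*l^3 - 415*l^2 + 294*l + 3528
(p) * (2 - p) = -p^2 + 2*p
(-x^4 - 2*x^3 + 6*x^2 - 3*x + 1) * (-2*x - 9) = 2*x^5 + 13*x^4 + 6*x^3 - 48*x^2 + 25*x - 9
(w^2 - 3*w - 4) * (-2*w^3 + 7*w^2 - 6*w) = -2*w^5 + 13*w^4 - 19*w^3 - 10*w^2 + 24*w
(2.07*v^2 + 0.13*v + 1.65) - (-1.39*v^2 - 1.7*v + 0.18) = 3.46*v^2 + 1.83*v + 1.47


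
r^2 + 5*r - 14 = (r - 2)*(r + 7)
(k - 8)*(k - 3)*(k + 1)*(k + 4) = k^4 - 6*k^3 - 27*k^2 + 76*k + 96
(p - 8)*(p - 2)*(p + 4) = p^3 - 6*p^2 - 24*p + 64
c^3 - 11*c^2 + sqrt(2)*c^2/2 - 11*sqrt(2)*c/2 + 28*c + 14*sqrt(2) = (c - 7)*(c - 4)*(c + sqrt(2)/2)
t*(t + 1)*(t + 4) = t^3 + 5*t^2 + 4*t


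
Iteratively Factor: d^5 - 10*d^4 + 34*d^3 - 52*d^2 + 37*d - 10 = (d - 1)*(d^4 - 9*d^3 + 25*d^2 - 27*d + 10) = (d - 1)^2*(d^3 - 8*d^2 + 17*d - 10) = (d - 5)*(d - 1)^2*(d^2 - 3*d + 2) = (d - 5)*(d - 2)*(d - 1)^2*(d - 1)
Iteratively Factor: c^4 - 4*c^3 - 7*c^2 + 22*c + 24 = (c - 4)*(c^3 - 7*c - 6) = (c - 4)*(c + 1)*(c^2 - c - 6) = (c - 4)*(c + 1)*(c + 2)*(c - 3)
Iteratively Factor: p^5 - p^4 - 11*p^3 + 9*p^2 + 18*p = (p - 3)*(p^4 + 2*p^3 - 5*p^2 - 6*p) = (p - 3)*(p - 2)*(p^3 + 4*p^2 + 3*p) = (p - 3)*(p - 2)*(p + 3)*(p^2 + p) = (p - 3)*(p - 2)*(p + 1)*(p + 3)*(p)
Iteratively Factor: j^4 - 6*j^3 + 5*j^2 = (j - 1)*(j^3 - 5*j^2) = j*(j - 1)*(j^2 - 5*j) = j^2*(j - 1)*(j - 5)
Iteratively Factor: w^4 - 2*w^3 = (w)*(w^3 - 2*w^2) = w*(w - 2)*(w^2) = w^2*(w - 2)*(w)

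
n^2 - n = n*(n - 1)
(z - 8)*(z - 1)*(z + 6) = z^3 - 3*z^2 - 46*z + 48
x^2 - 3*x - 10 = (x - 5)*(x + 2)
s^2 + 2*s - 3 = (s - 1)*(s + 3)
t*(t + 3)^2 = t^3 + 6*t^2 + 9*t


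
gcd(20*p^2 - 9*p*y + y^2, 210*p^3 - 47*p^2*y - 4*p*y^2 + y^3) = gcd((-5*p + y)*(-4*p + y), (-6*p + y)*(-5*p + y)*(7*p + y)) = -5*p + y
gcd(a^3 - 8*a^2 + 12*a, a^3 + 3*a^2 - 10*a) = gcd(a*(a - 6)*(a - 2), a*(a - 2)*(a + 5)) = a^2 - 2*a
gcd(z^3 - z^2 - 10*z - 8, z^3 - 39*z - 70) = z + 2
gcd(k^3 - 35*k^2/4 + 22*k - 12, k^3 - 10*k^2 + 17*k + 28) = k - 4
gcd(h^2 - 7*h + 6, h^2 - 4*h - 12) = h - 6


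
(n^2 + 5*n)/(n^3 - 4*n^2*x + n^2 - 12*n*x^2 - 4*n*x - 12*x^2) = n*(-n - 5)/(-n^3 + 4*n^2*x - n^2 + 12*n*x^2 + 4*n*x + 12*x^2)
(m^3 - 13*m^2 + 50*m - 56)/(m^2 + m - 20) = (m^2 - 9*m + 14)/(m + 5)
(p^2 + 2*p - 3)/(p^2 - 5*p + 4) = (p + 3)/(p - 4)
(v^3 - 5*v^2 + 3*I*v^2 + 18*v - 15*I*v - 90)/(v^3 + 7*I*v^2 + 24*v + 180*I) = (v^2 - v*(5 + 3*I) + 15*I)/(v^2 + I*v + 30)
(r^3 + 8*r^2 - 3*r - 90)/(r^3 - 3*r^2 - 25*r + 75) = (r + 6)/(r - 5)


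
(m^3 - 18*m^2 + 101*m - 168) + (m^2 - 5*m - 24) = m^3 - 17*m^2 + 96*m - 192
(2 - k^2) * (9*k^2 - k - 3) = -9*k^4 + k^3 + 21*k^2 - 2*k - 6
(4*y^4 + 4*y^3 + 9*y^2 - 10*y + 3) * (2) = 8*y^4 + 8*y^3 + 18*y^2 - 20*y + 6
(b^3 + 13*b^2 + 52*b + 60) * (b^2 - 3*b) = b^5 + 10*b^4 + 13*b^3 - 96*b^2 - 180*b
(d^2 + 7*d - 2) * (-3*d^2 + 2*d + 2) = -3*d^4 - 19*d^3 + 22*d^2 + 10*d - 4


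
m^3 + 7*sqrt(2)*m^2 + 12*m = m*(m + sqrt(2))*(m + 6*sqrt(2))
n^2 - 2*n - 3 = (n - 3)*(n + 1)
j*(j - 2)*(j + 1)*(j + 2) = j^4 + j^3 - 4*j^2 - 4*j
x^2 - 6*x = x*(x - 6)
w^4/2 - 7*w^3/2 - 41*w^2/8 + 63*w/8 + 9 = (w/2 + 1/2)*(w - 8)*(w - 3/2)*(w + 3/2)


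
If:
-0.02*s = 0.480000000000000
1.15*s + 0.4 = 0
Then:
No Solution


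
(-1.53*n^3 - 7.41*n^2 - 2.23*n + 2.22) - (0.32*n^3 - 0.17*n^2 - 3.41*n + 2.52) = -1.85*n^3 - 7.24*n^2 + 1.18*n - 0.3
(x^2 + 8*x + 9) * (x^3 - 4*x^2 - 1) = x^5 + 4*x^4 - 23*x^3 - 37*x^2 - 8*x - 9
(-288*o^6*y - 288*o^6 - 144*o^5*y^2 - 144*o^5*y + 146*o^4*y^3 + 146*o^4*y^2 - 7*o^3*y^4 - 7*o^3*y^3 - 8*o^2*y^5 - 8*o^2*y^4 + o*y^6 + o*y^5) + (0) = -288*o^6*y - 288*o^6 - 144*o^5*y^2 - 144*o^5*y + 146*o^4*y^3 + 146*o^4*y^2 - 7*o^3*y^4 - 7*o^3*y^3 - 8*o^2*y^5 - 8*o^2*y^4 + o*y^6 + o*y^5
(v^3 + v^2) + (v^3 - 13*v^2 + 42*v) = 2*v^3 - 12*v^2 + 42*v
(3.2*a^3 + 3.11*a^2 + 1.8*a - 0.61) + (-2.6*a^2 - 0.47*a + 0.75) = 3.2*a^3 + 0.51*a^2 + 1.33*a + 0.14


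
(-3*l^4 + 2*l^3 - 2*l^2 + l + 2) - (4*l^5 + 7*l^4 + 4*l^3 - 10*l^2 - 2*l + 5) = -4*l^5 - 10*l^4 - 2*l^3 + 8*l^2 + 3*l - 3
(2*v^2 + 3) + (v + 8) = 2*v^2 + v + 11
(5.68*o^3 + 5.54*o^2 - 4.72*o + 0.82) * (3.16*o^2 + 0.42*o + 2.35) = 17.9488*o^5 + 19.892*o^4 + 0.759599999999998*o^3 + 13.6278*o^2 - 10.7476*o + 1.927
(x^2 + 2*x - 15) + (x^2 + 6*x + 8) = 2*x^2 + 8*x - 7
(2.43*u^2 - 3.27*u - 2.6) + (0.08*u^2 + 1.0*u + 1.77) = 2.51*u^2 - 2.27*u - 0.83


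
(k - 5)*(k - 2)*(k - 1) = k^3 - 8*k^2 + 17*k - 10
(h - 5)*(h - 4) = h^2 - 9*h + 20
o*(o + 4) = o^2 + 4*o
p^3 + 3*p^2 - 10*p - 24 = (p - 3)*(p + 2)*(p + 4)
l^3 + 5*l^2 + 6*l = l*(l + 2)*(l + 3)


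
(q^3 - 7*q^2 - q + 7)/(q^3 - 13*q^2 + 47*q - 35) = (q + 1)/(q - 5)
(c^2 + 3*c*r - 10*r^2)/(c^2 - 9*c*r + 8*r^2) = (c^2 + 3*c*r - 10*r^2)/(c^2 - 9*c*r + 8*r^2)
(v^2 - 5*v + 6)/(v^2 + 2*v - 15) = (v - 2)/(v + 5)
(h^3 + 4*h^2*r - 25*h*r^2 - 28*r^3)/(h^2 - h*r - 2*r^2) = (-h^2 - 3*h*r + 28*r^2)/(-h + 2*r)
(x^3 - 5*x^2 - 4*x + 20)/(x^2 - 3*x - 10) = x - 2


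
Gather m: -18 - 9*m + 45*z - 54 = -9*m + 45*z - 72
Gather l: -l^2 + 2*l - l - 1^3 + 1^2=-l^2 + l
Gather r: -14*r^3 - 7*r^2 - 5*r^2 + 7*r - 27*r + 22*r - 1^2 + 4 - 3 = -14*r^3 - 12*r^2 + 2*r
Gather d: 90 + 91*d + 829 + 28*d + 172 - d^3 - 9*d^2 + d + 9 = -d^3 - 9*d^2 + 120*d + 1100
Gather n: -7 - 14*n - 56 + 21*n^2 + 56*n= 21*n^2 + 42*n - 63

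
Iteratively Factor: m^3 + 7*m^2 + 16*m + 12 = (m + 3)*(m^2 + 4*m + 4) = (m + 2)*(m + 3)*(m + 2)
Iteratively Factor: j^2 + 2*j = (j + 2)*(j)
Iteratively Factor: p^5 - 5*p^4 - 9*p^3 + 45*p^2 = (p + 3)*(p^4 - 8*p^3 + 15*p^2) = (p - 5)*(p + 3)*(p^3 - 3*p^2) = p*(p - 5)*(p + 3)*(p^2 - 3*p) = p*(p - 5)*(p - 3)*(p + 3)*(p)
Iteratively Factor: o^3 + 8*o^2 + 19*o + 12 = (o + 3)*(o^2 + 5*o + 4) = (o + 1)*(o + 3)*(o + 4)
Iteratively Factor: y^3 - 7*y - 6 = (y + 1)*(y^2 - y - 6) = (y + 1)*(y + 2)*(y - 3)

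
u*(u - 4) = u^2 - 4*u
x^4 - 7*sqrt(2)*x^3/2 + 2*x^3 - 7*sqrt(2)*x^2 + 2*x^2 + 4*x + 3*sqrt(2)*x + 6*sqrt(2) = (x - 3*sqrt(2))*(x - sqrt(2))*(sqrt(2)*x/2 + sqrt(2))*(sqrt(2)*x + 1)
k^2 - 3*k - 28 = (k - 7)*(k + 4)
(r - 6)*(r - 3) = r^2 - 9*r + 18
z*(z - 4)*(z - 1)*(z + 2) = z^4 - 3*z^3 - 6*z^2 + 8*z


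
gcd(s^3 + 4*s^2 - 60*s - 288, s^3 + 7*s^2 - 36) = s + 6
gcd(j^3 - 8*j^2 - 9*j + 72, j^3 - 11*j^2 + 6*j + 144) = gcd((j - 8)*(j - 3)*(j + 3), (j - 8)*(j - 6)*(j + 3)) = j^2 - 5*j - 24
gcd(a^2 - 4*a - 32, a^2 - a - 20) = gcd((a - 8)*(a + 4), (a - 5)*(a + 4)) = a + 4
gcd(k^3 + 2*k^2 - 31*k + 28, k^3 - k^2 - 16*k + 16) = k^2 - 5*k + 4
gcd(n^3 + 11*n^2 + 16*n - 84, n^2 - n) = 1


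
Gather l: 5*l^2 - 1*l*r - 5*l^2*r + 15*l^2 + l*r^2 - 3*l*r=l^2*(20 - 5*r) + l*(r^2 - 4*r)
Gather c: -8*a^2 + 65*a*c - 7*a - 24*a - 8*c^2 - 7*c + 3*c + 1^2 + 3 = -8*a^2 - 31*a - 8*c^2 + c*(65*a - 4) + 4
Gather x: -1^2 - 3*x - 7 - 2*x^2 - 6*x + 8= -2*x^2 - 9*x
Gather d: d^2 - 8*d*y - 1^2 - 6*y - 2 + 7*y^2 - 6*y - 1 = d^2 - 8*d*y + 7*y^2 - 12*y - 4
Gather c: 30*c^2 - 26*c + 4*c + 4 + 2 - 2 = 30*c^2 - 22*c + 4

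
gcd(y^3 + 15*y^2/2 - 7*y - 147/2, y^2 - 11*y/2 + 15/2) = y - 3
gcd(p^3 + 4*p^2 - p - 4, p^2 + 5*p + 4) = p^2 + 5*p + 4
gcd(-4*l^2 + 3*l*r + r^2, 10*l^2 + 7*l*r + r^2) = 1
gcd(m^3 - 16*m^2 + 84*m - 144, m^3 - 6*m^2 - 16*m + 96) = m^2 - 10*m + 24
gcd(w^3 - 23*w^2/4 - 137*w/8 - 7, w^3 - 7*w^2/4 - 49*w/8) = w + 7/4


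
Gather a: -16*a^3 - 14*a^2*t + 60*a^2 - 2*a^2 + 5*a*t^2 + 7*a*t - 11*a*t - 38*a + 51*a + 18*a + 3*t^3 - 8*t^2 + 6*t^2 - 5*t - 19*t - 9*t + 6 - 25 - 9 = -16*a^3 + a^2*(58 - 14*t) + a*(5*t^2 - 4*t + 31) + 3*t^3 - 2*t^2 - 33*t - 28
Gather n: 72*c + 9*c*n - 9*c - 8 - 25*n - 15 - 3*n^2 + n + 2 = 63*c - 3*n^2 + n*(9*c - 24) - 21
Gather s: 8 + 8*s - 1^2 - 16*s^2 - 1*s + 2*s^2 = -14*s^2 + 7*s + 7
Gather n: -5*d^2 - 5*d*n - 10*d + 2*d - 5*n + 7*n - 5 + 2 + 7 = -5*d^2 - 8*d + n*(2 - 5*d) + 4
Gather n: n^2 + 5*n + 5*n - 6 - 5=n^2 + 10*n - 11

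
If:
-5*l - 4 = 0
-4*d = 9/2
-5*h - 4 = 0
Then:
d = -9/8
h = -4/5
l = -4/5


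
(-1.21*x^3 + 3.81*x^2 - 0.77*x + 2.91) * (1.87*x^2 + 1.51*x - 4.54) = -2.2627*x^5 + 5.2976*x^4 + 9.8066*x^3 - 13.0184*x^2 + 7.8899*x - 13.2114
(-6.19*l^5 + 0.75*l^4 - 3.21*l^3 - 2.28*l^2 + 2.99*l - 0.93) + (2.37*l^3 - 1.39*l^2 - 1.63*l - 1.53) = -6.19*l^5 + 0.75*l^4 - 0.84*l^3 - 3.67*l^2 + 1.36*l - 2.46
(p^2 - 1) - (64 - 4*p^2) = 5*p^2 - 65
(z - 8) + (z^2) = z^2 + z - 8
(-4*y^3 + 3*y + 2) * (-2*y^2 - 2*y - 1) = 8*y^5 + 8*y^4 - 2*y^3 - 10*y^2 - 7*y - 2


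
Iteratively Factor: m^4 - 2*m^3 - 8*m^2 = (m + 2)*(m^3 - 4*m^2) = m*(m + 2)*(m^2 - 4*m) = m^2*(m + 2)*(m - 4)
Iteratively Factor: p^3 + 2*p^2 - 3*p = (p + 3)*(p^2 - p) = p*(p + 3)*(p - 1)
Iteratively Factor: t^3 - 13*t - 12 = (t + 1)*(t^2 - t - 12) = (t + 1)*(t + 3)*(t - 4)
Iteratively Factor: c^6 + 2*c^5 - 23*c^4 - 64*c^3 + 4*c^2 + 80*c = (c + 2)*(c^5 - 23*c^3 - 18*c^2 + 40*c) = (c - 5)*(c + 2)*(c^4 + 5*c^3 + 2*c^2 - 8*c) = (c - 5)*(c + 2)*(c + 4)*(c^3 + c^2 - 2*c) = c*(c - 5)*(c + 2)*(c + 4)*(c^2 + c - 2) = c*(c - 5)*(c + 2)^2*(c + 4)*(c - 1)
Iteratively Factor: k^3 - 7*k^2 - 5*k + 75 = (k - 5)*(k^2 - 2*k - 15) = (k - 5)*(k + 3)*(k - 5)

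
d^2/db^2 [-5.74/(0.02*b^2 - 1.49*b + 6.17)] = (0.004592*b^2 - 0.342104*b - 5.74*(0.04*b - 1.49)*(0.08*b - 2.98) + 1.416632)/(0.02*b^2 - 1.49*b + 6.17)^3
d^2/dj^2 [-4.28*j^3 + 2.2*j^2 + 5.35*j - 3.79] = 4.4 - 25.68*j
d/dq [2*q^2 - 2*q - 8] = 4*q - 2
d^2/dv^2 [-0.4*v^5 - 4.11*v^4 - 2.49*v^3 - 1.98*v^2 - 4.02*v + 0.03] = -8.0*v^3 - 49.32*v^2 - 14.94*v - 3.96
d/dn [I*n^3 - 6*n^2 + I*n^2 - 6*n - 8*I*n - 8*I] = 3*I*n^2 + 2*n*(-6 + I) - 6 - 8*I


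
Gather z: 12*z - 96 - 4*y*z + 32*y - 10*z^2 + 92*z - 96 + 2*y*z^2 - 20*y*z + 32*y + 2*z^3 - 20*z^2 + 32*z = 64*y + 2*z^3 + z^2*(2*y - 30) + z*(136 - 24*y) - 192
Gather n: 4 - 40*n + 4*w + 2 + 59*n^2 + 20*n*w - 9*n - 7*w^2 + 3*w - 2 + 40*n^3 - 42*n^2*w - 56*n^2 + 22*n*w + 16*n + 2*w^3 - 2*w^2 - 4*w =40*n^3 + n^2*(3 - 42*w) + n*(42*w - 33) + 2*w^3 - 9*w^2 + 3*w + 4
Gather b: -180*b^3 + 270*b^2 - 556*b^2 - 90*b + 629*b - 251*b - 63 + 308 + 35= -180*b^3 - 286*b^2 + 288*b + 280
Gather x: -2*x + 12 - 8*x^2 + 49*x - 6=-8*x^2 + 47*x + 6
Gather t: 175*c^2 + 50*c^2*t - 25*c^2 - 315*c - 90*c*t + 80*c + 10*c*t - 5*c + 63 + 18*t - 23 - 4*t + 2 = 150*c^2 - 240*c + t*(50*c^2 - 80*c + 14) + 42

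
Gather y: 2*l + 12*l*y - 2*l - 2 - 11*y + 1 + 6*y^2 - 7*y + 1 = 6*y^2 + y*(12*l - 18)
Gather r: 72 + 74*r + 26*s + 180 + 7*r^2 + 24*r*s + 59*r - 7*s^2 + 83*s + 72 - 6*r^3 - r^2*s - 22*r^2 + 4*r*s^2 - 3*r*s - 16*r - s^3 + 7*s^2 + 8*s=-6*r^3 + r^2*(-s - 15) + r*(4*s^2 + 21*s + 117) - s^3 + 117*s + 324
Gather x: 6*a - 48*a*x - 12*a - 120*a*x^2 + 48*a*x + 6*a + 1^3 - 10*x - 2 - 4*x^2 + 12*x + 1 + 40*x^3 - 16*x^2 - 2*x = 40*x^3 + x^2*(-120*a - 20)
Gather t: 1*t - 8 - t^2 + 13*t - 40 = -t^2 + 14*t - 48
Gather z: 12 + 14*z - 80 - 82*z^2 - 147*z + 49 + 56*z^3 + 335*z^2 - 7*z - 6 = 56*z^3 + 253*z^2 - 140*z - 25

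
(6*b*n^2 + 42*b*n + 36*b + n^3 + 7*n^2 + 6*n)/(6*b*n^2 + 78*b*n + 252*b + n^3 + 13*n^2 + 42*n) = (n + 1)/(n + 7)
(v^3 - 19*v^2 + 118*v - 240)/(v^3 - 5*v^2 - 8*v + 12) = (v^2 - 13*v + 40)/(v^2 + v - 2)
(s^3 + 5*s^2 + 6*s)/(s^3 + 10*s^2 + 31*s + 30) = s/(s + 5)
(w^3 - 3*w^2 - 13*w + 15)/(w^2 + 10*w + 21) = (w^2 - 6*w + 5)/(w + 7)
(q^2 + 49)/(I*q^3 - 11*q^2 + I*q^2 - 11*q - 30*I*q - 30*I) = I*(-q^2 - 49)/(q^3 + q^2*(1 + 11*I) + q*(-30 + 11*I) - 30)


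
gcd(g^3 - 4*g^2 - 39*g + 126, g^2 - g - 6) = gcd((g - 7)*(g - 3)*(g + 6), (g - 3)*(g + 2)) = g - 3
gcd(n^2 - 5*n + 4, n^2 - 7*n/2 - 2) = n - 4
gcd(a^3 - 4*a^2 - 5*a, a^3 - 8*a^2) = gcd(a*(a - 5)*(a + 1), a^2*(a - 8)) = a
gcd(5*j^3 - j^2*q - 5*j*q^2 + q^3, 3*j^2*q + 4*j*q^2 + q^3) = j + q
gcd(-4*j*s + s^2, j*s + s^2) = s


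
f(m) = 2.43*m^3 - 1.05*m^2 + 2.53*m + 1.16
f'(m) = 7.29*m^2 - 2.1*m + 2.53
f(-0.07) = 0.98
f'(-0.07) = 2.71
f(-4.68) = -282.76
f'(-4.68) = 172.03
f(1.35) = 8.64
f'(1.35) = 12.98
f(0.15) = 1.52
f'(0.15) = 2.38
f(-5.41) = -428.03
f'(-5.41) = 227.26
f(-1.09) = -5.99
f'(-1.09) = 13.48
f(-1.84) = -22.19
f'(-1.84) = 31.08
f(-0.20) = 0.59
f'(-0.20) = 3.24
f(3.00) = 64.91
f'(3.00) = 61.84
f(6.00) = 503.42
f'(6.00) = 252.37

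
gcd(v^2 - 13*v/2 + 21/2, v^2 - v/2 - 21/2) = v - 7/2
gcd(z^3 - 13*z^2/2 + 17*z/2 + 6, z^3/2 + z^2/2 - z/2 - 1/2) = 1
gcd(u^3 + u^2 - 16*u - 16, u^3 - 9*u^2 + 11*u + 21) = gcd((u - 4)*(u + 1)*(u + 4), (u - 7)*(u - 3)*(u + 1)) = u + 1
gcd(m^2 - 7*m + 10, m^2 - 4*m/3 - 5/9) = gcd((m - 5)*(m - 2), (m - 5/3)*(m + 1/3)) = 1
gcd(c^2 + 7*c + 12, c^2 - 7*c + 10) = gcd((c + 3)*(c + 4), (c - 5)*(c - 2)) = 1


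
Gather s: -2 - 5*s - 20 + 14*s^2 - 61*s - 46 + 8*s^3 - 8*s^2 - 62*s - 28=8*s^3 + 6*s^2 - 128*s - 96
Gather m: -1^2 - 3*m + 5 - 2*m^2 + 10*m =-2*m^2 + 7*m + 4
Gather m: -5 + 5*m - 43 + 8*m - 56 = 13*m - 104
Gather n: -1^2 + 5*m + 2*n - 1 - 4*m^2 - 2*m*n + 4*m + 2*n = -4*m^2 + 9*m + n*(4 - 2*m) - 2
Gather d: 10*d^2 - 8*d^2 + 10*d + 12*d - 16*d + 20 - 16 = 2*d^2 + 6*d + 4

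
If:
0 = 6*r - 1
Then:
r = 1/6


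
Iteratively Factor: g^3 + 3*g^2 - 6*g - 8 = (g + 4)*(g^2 - g - 2) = (g + 1)*(g + 4)*(g - 2)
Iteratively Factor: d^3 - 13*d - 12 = (d - 4)*(d^2 + 4*d + 3) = (d - 4)*(d + 3)*(d + 1)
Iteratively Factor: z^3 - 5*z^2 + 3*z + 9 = (z + 1)*(z^2 - 6*z + 9) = (z - 3)*(z + 1)*(z - 3)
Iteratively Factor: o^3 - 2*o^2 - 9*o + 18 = (o + 3)*(o^2 - 5*o + 6) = (o - 3)*(o + 3)*(o - 2)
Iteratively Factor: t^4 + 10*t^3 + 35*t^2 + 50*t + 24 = (t + 1)*(t^3 + 9*t^2 + 26*t + 24) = (t + 1)*(t + 2)*(t^2 + 7*t + 12) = (t + 1)*(t + 2)*(t + 3)*(t + 4)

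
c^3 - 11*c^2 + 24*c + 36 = (c - 6)^2*(c + 1)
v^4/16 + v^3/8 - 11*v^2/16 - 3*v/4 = v*(v/4 + 1/4)*(v/4 + 1)*(v - 3)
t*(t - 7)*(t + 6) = t^3 - t^2 - 42*t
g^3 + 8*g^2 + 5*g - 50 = (g - 2)*(g + 5)^2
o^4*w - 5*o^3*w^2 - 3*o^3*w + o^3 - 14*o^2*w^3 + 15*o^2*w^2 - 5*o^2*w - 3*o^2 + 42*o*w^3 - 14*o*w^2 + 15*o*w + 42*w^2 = (o - 3)*(o - 7*w)*(o + 2*w)*(o*w + 1)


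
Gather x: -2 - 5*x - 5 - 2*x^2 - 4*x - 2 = -2*x^2 - 9*x - 9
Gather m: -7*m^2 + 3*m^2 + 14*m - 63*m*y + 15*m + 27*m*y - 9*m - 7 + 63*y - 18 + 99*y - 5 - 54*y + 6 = -4*m^2 + m*(20 - 36*y) + 108*y - 24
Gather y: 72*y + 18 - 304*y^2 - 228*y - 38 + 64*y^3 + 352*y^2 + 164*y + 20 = 64*y^3 + 48*y^2 + 8*y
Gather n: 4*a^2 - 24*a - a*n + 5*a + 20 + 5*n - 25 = 4*a^2 - 19*a + n*(5 - a) - 5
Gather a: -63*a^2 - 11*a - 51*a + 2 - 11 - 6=-63*a^2 - 62*a - 15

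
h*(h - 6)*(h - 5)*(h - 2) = h^4 - 13*h^3 + 52*h^2 - 60*h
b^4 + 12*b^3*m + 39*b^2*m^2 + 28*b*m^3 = b*(b + m)*(b + 4*m)*(b + 7*m)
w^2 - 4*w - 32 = (w - 8)*(w + 4)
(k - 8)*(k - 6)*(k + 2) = k^3 - 12*k^2 + 20*k + 96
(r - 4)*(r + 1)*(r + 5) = r^3 + 2*r^2 - 19*r - 20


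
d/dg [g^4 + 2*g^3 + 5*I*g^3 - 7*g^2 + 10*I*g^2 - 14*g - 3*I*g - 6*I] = 4*g^3 + g^2*(6 + 15*I) + g*(-14 + 20*I) - 14 - 3*I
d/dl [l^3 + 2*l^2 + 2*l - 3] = 3*l^2 + 4*l + 2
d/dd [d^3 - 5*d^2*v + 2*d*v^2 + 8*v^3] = 3*d^2 - 10*d*v + 2*v^2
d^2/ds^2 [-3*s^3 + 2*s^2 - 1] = 4 - 18*s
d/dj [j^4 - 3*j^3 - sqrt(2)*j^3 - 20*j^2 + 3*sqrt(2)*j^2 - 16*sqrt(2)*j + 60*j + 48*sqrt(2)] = 4*j^3 - 9*j^2 - 3*sqrt(2)*j^2 - 40*j + 6*sqrt(2)*j - 16*sqrt(2) + 60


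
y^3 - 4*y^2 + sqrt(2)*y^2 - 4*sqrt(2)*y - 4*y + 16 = (y - 4)*(y - sqrt(2))*(y + 2*sqrt(2))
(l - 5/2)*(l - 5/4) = l^2 - 15*l/4 + 25/8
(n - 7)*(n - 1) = n^2 - 8*n + 7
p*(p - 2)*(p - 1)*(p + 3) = p^4 - 7*p^2 + 6*p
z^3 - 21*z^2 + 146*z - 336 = (z - 8)*(z - 7)*(z - 6)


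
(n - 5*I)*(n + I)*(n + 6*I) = n^3 + 2*I*n^2 + 29*n + 30*I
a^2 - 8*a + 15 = (a - 5)*(a - 3)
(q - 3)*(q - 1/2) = q^2 - 7*q/2 + 3/2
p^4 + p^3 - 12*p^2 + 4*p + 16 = (p - 2)^2*(p + 1)*(p + 4)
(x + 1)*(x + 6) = x^2 + 7*x + 6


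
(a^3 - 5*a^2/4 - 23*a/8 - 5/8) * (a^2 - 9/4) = a^5 - 5*a^4/4 - 41*a^3/8 + 35*a^2/16 + 207*a/32 + 45/32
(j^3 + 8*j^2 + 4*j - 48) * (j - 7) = j^4 + j^3 - 52*j^2 - 76*j + 336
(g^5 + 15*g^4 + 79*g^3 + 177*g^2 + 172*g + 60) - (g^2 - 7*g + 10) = g^5 + 15*g^4 + 79*g^3 + 176*g^2 + 179*g + 50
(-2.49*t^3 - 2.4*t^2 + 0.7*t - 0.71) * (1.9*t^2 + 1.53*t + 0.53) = -4.731*t^5 - 8.3697*t^4 - 3.6617*t^3 - 1.55*t^2 - 0.7153*t - 0.3763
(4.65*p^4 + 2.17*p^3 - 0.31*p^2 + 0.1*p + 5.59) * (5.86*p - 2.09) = 27.249*p^5 + 2.9977*p^4 - 6.3519*p^3 + 1.2339*p^2 + 32.5484*p - 11.6831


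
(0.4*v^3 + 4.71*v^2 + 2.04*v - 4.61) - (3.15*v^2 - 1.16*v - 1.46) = 0.4*v^3 + 1.56*v^2 + 3.2*v - 3.15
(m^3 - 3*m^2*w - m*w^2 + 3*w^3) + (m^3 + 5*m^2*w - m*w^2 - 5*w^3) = 2*m^3 + 2*m^2*w - 2*m*w^2 - 2*w^3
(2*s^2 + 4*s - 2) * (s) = 2*s^3 + 4*s^2 - 2*s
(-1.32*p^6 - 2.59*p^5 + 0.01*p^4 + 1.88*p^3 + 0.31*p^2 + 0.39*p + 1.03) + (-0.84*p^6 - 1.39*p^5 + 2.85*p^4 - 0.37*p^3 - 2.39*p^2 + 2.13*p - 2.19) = -2.16*p^6 - 3.98*p^5 + 2.86*p^4 + 1.51*p^3 - 2.08*p^2 + 2.52*p - 1.16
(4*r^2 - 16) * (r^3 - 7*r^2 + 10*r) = 4*r^5 - 28*r^4 + 24*r^3 + 112*r^2 - 160*r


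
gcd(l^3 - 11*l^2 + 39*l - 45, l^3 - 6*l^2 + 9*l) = l^2 - 6*l + 9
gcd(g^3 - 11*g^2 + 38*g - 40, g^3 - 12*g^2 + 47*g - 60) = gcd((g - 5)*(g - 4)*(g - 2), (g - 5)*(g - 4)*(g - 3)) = g^2 - 9*g + 20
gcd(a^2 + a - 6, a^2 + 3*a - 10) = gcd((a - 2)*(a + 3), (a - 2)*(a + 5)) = a - 2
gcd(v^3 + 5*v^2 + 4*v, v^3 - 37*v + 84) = 1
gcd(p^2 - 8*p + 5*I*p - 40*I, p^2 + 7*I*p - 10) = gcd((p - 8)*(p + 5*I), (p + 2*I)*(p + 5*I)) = p + 5*I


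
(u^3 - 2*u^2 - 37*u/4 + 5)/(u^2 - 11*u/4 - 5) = (4*u^2 + 8*u - 5)/(4*u + 5)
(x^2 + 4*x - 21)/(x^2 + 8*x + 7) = (x - 3)/(x + 1)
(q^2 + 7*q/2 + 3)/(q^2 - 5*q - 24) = (q^2 + 7*q/2 + 3)/(q^2 - 5*q - 24)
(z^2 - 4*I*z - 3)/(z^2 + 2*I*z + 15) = (z - I)/(z + 5*I)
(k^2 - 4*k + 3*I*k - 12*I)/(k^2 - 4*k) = (k + 3*I)/k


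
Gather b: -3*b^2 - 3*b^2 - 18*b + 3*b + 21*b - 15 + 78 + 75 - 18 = -6*b^2 + 6*b + 120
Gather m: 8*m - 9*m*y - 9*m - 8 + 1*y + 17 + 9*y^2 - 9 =m*(-9*y - 1) + 9*y^2 + y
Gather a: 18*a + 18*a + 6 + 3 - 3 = 36*a + 6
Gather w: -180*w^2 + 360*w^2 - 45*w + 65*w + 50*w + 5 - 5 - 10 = 180*w^2 + 70*w - 10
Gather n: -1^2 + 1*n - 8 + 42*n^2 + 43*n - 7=42*n^2 + 44*n - 16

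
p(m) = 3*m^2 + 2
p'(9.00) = 54.00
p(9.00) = 245.00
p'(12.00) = 72.00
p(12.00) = 434.00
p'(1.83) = 10.98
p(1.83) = 12.05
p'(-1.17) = -7.02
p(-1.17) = 6.11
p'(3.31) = 19.86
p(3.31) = 34.87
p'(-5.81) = -34.86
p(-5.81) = 103.27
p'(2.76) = 16.56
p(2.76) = 24.85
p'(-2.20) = -13.20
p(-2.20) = 16.52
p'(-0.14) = -0.84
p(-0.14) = 2.06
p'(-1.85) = -11.10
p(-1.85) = 12.27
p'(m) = 6*m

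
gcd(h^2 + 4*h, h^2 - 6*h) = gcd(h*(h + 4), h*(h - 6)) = h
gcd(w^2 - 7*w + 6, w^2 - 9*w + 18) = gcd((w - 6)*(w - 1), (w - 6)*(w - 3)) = w - 6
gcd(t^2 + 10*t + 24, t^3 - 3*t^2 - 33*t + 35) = 1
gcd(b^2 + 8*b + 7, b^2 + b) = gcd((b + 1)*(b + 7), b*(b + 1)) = b + 1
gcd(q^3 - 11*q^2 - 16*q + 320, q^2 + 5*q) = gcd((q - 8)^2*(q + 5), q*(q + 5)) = q + 5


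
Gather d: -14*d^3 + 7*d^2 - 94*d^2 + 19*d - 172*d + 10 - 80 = -14*d^3 - 87*d^2 - 153*d - 70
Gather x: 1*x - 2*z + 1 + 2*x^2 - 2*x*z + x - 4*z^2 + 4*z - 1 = 2*x^2 + x*(2 - 2*z) - 4*z^2 + 2*z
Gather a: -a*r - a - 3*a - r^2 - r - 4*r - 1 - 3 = a*(-r - 4) - r^2 - 5*r - 4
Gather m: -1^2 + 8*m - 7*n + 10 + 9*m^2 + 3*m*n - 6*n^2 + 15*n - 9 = 9*m^2 + m*(3*n + 8) - 6*n^2 + 8*n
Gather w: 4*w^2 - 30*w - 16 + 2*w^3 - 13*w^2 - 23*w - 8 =2*w^3 - 9*w^2 - 53*w - 24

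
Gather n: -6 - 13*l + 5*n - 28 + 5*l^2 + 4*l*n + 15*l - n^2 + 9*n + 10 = 5*l^2 + 2*l - n^2 + n*(4*l + 14) - 24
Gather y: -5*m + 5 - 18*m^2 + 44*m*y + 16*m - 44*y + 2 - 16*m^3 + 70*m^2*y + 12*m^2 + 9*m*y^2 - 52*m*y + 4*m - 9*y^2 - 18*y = -16*m^3 - 6*m^2 + 15*m + y^2*(9*m - 9) + y*(70*m^2 - 8*m - 62) + 7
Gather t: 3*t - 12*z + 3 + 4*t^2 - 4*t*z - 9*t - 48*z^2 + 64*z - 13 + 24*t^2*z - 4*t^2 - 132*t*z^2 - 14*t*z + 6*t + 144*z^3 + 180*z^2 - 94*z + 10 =24*t^2*z + t*(-132*z^2 - 18*z) + 144*z^3 + 132*z^2 - 42*z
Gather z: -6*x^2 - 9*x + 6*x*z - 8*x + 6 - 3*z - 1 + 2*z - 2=-6*x^2 - 17*x + z*(6*x - 1) + 3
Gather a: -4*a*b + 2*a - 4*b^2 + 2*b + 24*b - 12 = a*(2 - 4*b) - 4*b^2 + 26*b - 12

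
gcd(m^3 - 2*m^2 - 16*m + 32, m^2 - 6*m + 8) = m^2 - 6*m + 8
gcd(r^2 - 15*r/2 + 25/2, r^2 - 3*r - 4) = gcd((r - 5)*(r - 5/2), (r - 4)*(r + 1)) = 1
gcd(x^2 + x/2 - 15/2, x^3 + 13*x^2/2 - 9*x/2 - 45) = x^2 + x/2 - 15/2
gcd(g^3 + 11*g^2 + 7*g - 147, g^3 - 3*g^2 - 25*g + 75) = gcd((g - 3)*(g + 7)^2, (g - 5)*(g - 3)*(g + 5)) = g - 3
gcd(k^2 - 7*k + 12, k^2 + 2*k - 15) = k - 3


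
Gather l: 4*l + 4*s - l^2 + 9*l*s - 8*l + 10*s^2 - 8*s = -l^2 + l*(9*s - 4) + 10*s^2 - 4*s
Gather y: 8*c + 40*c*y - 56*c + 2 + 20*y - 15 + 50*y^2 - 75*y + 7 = -48*c + 50*y^2 + y*(40*c - 55) - 6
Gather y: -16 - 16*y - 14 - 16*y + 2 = -32*y - 28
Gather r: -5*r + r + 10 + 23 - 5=28 - 4*r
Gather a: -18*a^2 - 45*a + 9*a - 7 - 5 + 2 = -18*a^2 - 36*a - 10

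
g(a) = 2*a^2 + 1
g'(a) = 4*a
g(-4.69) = 44.99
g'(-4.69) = -18.76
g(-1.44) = 5.15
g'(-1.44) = -5.76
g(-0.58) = 1.67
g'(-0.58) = -2.32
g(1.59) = 6.06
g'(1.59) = 6.36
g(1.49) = 5.44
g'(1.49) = 5.96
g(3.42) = 24.39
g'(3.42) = 13.68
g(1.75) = 7.12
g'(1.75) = 7.00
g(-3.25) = 22.12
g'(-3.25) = -13.00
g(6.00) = 73.00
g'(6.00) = 24.00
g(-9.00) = 163.00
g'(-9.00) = -36.00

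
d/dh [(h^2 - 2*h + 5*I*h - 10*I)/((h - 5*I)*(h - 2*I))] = (h^2*(2 - 12*I) + h*(-20 + 20*I) + 90 - 50*I)/(h^4 - 14*I*h^3 - 69*h^2 + 140*I*h + 100)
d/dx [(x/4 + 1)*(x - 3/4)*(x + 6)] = 3*x^2/4 + 37*x/8 + 33/8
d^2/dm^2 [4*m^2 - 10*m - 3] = 8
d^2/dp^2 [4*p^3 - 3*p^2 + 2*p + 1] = 24*p - 6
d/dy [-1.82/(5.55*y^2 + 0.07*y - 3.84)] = (20.202*y + 0.1274)/(5.55*y^2 + 0.07*y - 3.84)^2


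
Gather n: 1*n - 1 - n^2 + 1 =-n^2 + n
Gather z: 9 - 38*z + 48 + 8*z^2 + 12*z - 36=8*z^2 - 26*z + 21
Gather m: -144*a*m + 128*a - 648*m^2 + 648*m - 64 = 128*a - 648*m^2 + m*(648 - 144*a) - 64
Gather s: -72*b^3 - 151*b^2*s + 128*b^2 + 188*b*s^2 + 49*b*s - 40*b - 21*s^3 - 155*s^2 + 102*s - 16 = -72*b^3 + 128*b^2 - 40*b - 21*s^3 + s^2*(188*b - 155) + s*(-151*b^2 + 49*b + 102) - 16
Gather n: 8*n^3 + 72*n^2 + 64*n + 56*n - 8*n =8*n^3 + 72*n^2 + 112*n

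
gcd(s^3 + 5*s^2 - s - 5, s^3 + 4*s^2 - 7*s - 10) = s^2 + 6*s + 5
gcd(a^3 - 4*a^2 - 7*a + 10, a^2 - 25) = a - 5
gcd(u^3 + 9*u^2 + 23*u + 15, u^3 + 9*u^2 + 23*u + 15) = u^3 + 9*u^2 + 23*u + 15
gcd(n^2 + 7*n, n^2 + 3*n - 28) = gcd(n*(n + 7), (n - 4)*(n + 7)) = n + 7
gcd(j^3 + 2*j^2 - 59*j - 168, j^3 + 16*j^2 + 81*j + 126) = j^2 + 10*j + 21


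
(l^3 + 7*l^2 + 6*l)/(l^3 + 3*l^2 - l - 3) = l*(l + 6)/(l^2 + 2*l - 3)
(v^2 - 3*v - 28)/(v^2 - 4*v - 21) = (v + 4)/(v + 3)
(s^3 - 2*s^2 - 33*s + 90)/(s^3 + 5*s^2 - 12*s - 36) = (s - 5)/(s + 2)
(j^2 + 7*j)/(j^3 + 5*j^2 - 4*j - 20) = j*(j + 7)/(j^3 + 5*j^2 - 4*j - 20)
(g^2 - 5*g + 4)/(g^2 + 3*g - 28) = (g - 1)/(g + 7)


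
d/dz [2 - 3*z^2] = -6*z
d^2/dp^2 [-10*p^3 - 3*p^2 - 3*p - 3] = -60*p - 6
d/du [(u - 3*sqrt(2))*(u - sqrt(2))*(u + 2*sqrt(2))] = 3*u^2 - 4*sqrt(2)*u - 10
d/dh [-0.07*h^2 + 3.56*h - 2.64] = 3.56 - 0.14*h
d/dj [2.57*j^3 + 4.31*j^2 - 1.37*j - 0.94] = 7.71*j^2 + 8.62*j - 1.37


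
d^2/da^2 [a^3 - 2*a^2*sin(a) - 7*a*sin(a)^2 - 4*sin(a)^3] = 2*a^2*sin(a) - 8*a*cos(a) - 14*a*cos(2*a) + 6*a - sin(a) - 14*sin(2*a) - 9*sin(3*a)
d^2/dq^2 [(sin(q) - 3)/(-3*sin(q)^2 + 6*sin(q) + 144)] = (sin(q)^5 - 10*sin(q)^4 + 304*sin(q)^3 - 666*sin(q)^2 + 2268*sin(q) + 504)/(3*(sin(q) - 8)^3*(sin(q) + 6)^3)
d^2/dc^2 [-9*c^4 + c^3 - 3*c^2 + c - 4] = -108*c^2 + 6*c - 6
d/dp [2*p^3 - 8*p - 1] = 6*p^2 - 8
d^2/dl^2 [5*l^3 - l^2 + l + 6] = 30*l - 2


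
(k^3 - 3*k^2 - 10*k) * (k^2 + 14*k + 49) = k^5 + 11*k^4 - 3*k^3 - 287*k^2 - 490*k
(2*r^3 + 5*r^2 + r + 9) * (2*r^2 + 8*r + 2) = 4*r^5 + 26*r^4 + 46*r^3 + 36*r^2 + 74*r + 18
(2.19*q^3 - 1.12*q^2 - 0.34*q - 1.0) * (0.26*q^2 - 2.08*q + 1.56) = 0.5694*q^5 - 4.8464*q^4 + 5.6576*q^3 - 1.3*q^2 + 1.5496*q - 1.56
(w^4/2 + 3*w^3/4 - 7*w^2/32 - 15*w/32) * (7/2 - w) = -w^5/2 + w^4 + 91*w^3/32 - 19*w^2/64 - 105*w/64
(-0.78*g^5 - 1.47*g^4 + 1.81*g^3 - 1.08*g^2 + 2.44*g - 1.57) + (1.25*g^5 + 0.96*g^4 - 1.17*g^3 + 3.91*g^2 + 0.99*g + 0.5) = 0.47*g^5 - 0.51*g^4 + 0.64*g^3 + 2.83*g^2 + 3.43*g - 1.07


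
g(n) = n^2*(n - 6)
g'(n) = n^2 + 2*n*(n - 6) = 3*n*(n - 4)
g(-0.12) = -0.09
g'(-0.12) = 1.48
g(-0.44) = -1.25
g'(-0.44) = 5.86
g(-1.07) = -8.09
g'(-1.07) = 16.27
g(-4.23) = -183.04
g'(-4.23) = 104.44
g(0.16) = -0.15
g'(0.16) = -1.84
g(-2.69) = -62.88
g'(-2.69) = 53.99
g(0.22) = -0.28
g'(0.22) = -2.49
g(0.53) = -1.54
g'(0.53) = -5.52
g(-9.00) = -1215.00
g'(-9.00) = 351.00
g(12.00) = 864.00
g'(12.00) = 288.00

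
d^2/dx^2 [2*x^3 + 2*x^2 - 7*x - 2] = 12*x + 4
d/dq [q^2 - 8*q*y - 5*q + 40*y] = 2*q - 8*y - 5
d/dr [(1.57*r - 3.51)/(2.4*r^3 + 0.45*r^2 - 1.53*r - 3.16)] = (-7.536*r^3 + 24.5655*r^2 + 3.159*r - 10.3315)/(5.76*r^6 + 2.16*r^5 - 7.1415*r^4 - 16.545*r^3 - 0.5031*r^2 + 9.6696*r + 9.9856)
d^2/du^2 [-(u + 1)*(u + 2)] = -2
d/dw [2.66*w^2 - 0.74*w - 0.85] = 5.32*w - 0.74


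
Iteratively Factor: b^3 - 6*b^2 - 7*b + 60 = (b - 4)*(b^2 - 2*b - 15) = (b - 5)*(b - 4)*(b + 3)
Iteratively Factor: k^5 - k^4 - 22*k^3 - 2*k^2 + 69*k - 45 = (k - 1)*(k^4 - 22*k^2 - 24*k + 45) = (k - 1)*(k + 3)*(k^3 - 3*k^2 - 13*k + 15) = (k - 1)^2*(k + 3)*(k^2 - 2*k - 15) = (k - 1)^2*(k + 3)^2*(k - 5)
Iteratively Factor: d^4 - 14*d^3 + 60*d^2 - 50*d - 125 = (d - 5)*(d^3 - 9*d^2 + 15*d + 25) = (d - 5)*(d + 1)*(d^2 - 10*d + 25) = (d - 5)^2*(d + 1)*(d - 5)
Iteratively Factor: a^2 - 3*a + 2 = (a - 1)*(a - 2)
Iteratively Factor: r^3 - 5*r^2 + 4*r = (r - 1)*(r^2 - 4*r) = (r - 4)*(r - 1)*(r)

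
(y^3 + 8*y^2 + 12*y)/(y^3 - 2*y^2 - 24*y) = (y^2 + 8*y + 12)/(y^2 - 2*y - 24)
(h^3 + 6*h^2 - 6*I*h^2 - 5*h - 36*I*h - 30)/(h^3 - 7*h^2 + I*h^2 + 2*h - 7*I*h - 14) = (h^2 + h*(6 - 5*I) - 30*I)/(h^2 + h*(-7 + 2*I) - 14*I)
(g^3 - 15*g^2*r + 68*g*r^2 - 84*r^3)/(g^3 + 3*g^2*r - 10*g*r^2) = (g^2 - 13*g*r + 42*r^2)/(g*(g + 5*r))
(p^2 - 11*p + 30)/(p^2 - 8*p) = (p^2 - 11*p + 30)/(p*(p - 8))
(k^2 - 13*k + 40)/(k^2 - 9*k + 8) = (k - 5)/(k - 1)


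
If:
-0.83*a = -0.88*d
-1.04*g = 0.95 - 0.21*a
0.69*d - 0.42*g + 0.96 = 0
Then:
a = -2.37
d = -2.24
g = -1.39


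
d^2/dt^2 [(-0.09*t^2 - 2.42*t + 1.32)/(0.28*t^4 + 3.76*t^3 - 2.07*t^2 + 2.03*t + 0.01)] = (-0.042336*t^8 - 2.845248*t^7 - 41.343752*t^6 - 154.557408*t^5 + 335.56128*t^4 - 145.749678*t^3 + 95.424558*t^2 - 33.878988*t + 11.032058)/(0.021952*t^12 + 0.884352*t^11 + 11.38872*t^10 + 40.559056*t^9 - 71.369724*t^8 + 127.435296*t^7 - 99.818211*t^6 + 72.145905*t^5 - 25.00419*t^4 + 8.114429*t^3 + 0.123006*t^2 + 0.000609*t + 1.0e-6)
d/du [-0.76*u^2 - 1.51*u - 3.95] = -1.52*u - 1.51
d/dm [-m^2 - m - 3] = -2*m - 1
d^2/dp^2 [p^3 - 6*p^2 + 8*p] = 6*p - 12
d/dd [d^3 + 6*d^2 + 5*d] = 3*d^2 + 12*d + 5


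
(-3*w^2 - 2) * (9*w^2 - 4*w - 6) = -27*w^4 + 12*w^3 + 8*w + 12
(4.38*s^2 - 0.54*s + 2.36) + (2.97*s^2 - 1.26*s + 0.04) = 7.35*s^2 - 1.8*s + 2.4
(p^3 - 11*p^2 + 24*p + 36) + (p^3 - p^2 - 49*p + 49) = 2*p^3 - 12*p^2 - 25*p + 85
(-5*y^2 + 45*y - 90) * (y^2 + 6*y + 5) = -5*y^4 + 15*y^3 + 155*y^2 - 315*y - 450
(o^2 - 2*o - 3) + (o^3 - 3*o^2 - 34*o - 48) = o^3 - 2*o^2 - 36*o - 51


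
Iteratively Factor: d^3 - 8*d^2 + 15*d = (d)*(d^2 - 8*d + 15) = d*(d - 5)*(d - 3)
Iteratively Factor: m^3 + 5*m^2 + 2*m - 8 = (m - 1)*(m^2 + 6*m + 8) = (m - 1)*(m + 4)*(m + 2)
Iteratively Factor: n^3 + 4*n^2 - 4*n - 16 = (n - 2)*(n^2 + 6*n + 8) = (n - 2)*(n + 2)*(n + 4)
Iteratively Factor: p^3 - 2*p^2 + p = (p - 1)*(p^2 - p) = p*(p - 1)*(p - 1)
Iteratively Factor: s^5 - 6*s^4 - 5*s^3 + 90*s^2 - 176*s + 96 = (s + 4)*(s^4 - 10*s^3 + 35*s^2 - 50*s + 24) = (s - 1)*(s + 4)*(s^3 - 9*s^2 + 26*s - 24) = (s - 2)*(s - 1)*(s + 4)*(s^2 - 7*s + 12) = (s - 4)*(s - 2)*(s - 1)*(s + 4)*(s - 3)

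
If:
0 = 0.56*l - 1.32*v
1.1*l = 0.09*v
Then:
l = 0.00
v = 0.00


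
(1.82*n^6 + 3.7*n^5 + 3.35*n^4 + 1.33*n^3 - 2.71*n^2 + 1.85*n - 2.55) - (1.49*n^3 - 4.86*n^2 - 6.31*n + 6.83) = 1.82*n^6 + 3.7*n^5 + 3.35*n^4 - 0.16*n^3 + 2.15*n^2 + 8.16*n - 9.38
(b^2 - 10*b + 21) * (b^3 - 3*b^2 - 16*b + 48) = b^5 - 13*b^4 + 35*b^3 + 145*b^2 - 816*b + 1008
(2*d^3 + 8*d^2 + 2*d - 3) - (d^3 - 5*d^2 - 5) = d^3 + 13*d^2 + 2*d + 2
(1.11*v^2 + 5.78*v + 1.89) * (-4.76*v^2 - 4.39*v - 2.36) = -5.2836*v^4 - 32.3857*v^3 - 36.9902*v^2 - 21.9379*v - 4.4604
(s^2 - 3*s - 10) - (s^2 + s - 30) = 20 - 4*s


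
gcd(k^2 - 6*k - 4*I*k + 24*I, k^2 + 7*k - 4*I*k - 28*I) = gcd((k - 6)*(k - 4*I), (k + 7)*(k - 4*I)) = k - 4*I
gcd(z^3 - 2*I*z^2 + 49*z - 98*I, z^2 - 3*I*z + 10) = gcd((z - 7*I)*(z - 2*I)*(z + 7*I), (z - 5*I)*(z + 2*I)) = 1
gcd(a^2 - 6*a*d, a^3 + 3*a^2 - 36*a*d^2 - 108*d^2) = a - 6*d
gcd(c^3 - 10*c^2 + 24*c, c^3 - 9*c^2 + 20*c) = c^2 - 4*c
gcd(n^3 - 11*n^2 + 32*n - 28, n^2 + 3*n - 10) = n - 2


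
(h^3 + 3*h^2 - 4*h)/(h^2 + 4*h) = h - 1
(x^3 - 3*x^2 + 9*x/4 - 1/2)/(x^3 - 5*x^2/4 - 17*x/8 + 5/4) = 2*(2*x - 1)/(4*x + 5)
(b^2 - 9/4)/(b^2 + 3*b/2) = (b - 3/2)/b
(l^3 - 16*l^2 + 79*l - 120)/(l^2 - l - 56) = (l^2 - 8*l + 15)/(l + 7)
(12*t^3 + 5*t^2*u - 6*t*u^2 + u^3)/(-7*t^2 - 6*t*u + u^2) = (-12*t^2 + 7*t*u - u^2)/(7*t - u)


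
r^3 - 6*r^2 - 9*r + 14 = (r - 7)*(r - 1)*(r + 2)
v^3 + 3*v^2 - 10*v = v*(v - 2)*(v + 5)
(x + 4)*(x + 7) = x^2 + 11*x + 28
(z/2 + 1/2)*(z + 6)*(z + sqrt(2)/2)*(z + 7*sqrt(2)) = z^4/2 + 7*z^3/2 + 15*sqrt(2)*z^3/4 + 13*z^2/2 + 105*sqrt(2)*z^2/4 + 49*z/2 + 45*sqrt(2)*z/2 + 21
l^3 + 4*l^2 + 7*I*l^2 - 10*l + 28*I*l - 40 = (l + 4)*(l + 2*I)*(l + 5*I)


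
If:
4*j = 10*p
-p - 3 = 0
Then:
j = -15/2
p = -3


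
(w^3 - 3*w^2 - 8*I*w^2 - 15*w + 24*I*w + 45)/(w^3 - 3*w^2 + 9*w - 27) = (w - 5*I)/(w + 3*I)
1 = 1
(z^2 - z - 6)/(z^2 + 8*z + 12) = (z - 3)/(z + 6)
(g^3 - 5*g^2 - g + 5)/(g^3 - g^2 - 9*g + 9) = (g^2 - 4*g - 5)/(g^2 - 9)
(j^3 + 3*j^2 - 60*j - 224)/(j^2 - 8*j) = j + 11 + 28/j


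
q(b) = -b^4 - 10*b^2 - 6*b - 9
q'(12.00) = -7158.00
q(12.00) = -22257.00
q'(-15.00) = 13794.00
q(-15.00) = -52794.00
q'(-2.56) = 112.31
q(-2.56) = -102.13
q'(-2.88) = 147.15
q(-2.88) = -143.46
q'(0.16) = -9.22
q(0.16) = -10.22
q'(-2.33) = 91.20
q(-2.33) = -78.78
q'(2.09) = -84.32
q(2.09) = -84.30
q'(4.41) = -437.26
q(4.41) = -608.17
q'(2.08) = -83.60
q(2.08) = -83.46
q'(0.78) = -23.50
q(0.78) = -20.13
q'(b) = -4*b^3 - 20*b - 6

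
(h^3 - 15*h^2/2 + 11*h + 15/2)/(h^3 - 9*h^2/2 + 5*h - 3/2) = (2*h^2 - 9*h - 5)/(2*h^2 - 3*h + 1)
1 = 1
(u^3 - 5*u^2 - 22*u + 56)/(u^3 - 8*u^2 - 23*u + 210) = (u^2 + 2*u - 8)/(u^2 - u - 30)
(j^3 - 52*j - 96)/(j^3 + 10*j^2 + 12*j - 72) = (j^2 - 6*j - 16)/(j^2 + 4*j - 12)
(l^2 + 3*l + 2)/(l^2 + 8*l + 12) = (l + 1)/(l + 6)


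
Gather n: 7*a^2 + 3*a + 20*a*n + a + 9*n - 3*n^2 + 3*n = 7*a^2 + 4*a - 3*n^2 + n*(20*a + 12)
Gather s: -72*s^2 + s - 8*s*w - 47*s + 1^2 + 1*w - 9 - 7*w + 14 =-72*s^2 + s*(-8*w - 46) - 6*w + 6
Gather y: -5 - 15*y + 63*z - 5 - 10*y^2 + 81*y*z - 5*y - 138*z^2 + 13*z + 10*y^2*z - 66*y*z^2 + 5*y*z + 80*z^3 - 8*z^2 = y^2*(10*z - 10) + y*(-66*z^2 + 86*z - 20) + 80*z^3 - 146*z^2 + 76*z - 10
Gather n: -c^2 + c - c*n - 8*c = -c^2 - c*n - 7*c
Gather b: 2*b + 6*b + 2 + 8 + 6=8*b + 16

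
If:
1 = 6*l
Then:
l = 1/6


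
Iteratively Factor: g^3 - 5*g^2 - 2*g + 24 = (g + 2)*(g^2 - 7*g + 12) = (g - 3)*(g + 2)*(g - 4)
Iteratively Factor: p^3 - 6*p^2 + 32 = (p - 4)*(p^2 - 2*p - 8) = (p - 4)^2*(p + 2)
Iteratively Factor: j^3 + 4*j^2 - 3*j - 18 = (j - 2)*(j^2 + 6*j + 9) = (j - 2)*(j + 3)*(j + 3)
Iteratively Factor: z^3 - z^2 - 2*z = (z)*(z^2 - z - 2) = z*(z + 1)*(z - 2)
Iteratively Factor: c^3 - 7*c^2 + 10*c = (c)*(c^2 - 7*c + 10) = c*(c - 5)*(c - 2)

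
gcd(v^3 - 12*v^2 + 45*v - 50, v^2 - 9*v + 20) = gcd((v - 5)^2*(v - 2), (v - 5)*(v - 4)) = v - 5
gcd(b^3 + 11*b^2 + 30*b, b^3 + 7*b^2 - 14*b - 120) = b^2 + 11*b + 30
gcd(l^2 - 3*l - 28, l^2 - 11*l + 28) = l - 7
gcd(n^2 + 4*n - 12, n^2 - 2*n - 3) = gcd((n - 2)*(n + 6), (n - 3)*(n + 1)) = 1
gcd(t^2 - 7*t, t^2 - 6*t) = t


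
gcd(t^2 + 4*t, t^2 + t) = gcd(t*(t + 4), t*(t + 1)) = t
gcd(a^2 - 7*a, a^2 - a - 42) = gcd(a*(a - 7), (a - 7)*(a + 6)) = a - 7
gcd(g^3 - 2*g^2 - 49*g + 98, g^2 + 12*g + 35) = g + 7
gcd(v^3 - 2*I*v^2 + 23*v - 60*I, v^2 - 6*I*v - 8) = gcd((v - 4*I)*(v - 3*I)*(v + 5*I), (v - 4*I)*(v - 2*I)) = v - 4*I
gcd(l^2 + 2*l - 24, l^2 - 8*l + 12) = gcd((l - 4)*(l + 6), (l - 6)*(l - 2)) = 1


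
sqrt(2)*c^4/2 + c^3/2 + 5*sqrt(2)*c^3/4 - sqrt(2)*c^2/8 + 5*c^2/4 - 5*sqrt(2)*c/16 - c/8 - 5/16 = (c - 1/2)*(c + 1/2)*(c + 5/2)*(sqrt(2)*c/2 + 1/2)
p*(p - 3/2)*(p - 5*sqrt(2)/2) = p^3 - 5*sqrt(2)*p^2/2 - 3*p^2/2 + 15*sqrt(2)*p/4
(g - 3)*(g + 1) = g^2 - 2*g - 3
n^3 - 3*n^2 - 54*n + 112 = (n - 8)*(n - 2)*(n + 7)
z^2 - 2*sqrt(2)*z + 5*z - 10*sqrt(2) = (z + 5)*(z - 2*sqrt(2))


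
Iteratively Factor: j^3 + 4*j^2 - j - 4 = (j + 1)*(j^2 + 3*j - 4) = (j + 1)*(j + 4)*(j - 1)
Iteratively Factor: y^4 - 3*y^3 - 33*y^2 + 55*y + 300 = (y + 4)*(y^3 - 7*y^2 - 5*y + 75) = (y + 3)*(y + 4)*(y^2 - 10*y + 25) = (y - 5)*(y + 3)*(y + 4)*(y - 5)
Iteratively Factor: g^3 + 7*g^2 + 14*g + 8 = (g + 4)*(g^2 + 3*g + 2) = (g + 1)*(g + 4)*(g + 2)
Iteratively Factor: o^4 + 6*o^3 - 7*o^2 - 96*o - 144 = (o - 4)*(o^3 + 10*o^2 + 33*o + 36) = (o - 4)*(o + 3)*(o^2 + 7*o + 12) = (o - 4)*(o + 3)*(o + 4)*(o + 3)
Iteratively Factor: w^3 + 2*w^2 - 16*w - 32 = (w + 4)*(w^2 - 2*w - 8) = (w + 2)*(w + 4)*(w - 4)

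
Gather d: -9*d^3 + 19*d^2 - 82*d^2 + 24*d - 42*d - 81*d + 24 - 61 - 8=-9*d^3 - 63*d^2 - 99*d - 45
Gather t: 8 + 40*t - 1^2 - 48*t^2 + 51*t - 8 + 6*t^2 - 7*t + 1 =-42*t^2 + 84*t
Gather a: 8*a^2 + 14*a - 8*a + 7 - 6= 8*a^2 + 6*a + 1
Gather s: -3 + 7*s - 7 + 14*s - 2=21*s - 12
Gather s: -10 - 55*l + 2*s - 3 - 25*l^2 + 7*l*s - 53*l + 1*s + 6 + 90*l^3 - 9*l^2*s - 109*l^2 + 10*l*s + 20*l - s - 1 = 90*l^3 - 134*l^2 - 88*l + s*(-9*l^2 + 17*l + 2) - 8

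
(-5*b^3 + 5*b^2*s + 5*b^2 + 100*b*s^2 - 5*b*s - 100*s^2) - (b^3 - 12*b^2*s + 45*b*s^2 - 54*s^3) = -6*b^3 + 17*b^2*s + 5*b^2 + 55*b*s^2 - 5*b*s + 54*s^3 - 100*s^2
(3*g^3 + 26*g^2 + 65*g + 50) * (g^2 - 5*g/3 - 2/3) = 3*g^5 + 21*g^4 + 59*g^3/3 - 227*g^2/3 - 380*g/3 - 100/3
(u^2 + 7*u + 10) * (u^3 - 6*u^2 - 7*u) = u^5 + u^4 - 39*u^3 - 109*u^2 - 70*u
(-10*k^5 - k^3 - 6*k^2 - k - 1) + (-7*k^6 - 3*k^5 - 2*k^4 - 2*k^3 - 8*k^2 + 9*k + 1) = -7*k^6 - 13*k^5 - 2*k^4 - 3*k^3 - 14*k^2 + 8*k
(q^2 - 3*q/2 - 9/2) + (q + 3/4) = q^2 - q/2 - 15/4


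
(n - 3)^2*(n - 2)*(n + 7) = n^4 - n^3 - 35*n^2 + 129*n - 126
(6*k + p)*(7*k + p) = 42*k^2 + 13*k*p + p^2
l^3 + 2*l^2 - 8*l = l*(l - 2)*(l + 4)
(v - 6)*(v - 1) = v^2 - 7*v + 6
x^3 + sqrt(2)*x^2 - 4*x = x*(x - sqrt(2))*(x + 2*sqrt(2))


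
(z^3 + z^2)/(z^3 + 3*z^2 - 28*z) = z*(z + 1)/(z^2 + 3*z - 28)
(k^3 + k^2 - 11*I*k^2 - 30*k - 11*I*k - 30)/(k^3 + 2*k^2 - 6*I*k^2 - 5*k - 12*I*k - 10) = (k^2 + k*(1 - 6*I) - 6*I)/(k^2 + k*(2 - I) - 2*I)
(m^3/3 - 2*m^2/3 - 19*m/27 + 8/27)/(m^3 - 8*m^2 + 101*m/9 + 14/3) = (9*m^3 - 18*m^2 - 19*m + 8)/(3*(9*m^3 - 72*m^2 + 101*m + 42))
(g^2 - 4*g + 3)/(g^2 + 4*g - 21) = (g - 1)/(g + 7)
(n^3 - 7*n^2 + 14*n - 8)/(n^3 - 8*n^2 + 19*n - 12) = (n - 2)/(n - 3)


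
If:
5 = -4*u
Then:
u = -5/4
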